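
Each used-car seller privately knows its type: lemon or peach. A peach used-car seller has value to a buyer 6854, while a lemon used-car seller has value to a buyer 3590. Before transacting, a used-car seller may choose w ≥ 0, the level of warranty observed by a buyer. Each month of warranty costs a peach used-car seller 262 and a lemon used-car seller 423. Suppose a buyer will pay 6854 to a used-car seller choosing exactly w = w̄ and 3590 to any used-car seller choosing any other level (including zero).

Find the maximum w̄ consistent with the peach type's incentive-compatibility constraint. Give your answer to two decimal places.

Choosing w̄ yields the peach type 6854 − 262·w̄; choosing zero yields 3590.
The peach type is indifferent at 6854 − 262·w̄ = 3590, i.e. w̄ = (6854 − 3590) / 262 ≈ 12.46.
For any w̄ above 12.46 the peach type would rather pool at zero, so separation collapses.

12.46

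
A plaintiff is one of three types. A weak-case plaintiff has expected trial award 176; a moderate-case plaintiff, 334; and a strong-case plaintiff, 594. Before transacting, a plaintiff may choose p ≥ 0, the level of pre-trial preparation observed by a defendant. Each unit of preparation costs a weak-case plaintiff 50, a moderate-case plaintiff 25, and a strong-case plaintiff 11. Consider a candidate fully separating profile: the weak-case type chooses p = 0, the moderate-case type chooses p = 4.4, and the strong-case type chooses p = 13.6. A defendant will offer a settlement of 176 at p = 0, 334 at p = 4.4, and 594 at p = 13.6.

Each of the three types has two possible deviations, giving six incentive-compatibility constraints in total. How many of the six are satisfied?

Moderate-case (own payoff 334 − 25×4.4 = 224): to p=0 gives 176 → no gain ✓; to p=13.6 gives 594 − 25×13.6 = 254 → profitable ✗.
Strong-case (own payoff 594 − 11×13.6 = 444.4): to p=0 gives 176 → no gain ✓; to p=4.4 gives 334 − 11×4.4 = 285.6 → no gain ✓.
Weak-case (own payoff 176): to p=4.4 gives 334 − 50×4.4 = 114 → no gain ✓; to p=13.6 gives 594 − 50×13.6 = -86 → no gain ✓.
5 of the 6 constraints hold; not an equilibrium.

5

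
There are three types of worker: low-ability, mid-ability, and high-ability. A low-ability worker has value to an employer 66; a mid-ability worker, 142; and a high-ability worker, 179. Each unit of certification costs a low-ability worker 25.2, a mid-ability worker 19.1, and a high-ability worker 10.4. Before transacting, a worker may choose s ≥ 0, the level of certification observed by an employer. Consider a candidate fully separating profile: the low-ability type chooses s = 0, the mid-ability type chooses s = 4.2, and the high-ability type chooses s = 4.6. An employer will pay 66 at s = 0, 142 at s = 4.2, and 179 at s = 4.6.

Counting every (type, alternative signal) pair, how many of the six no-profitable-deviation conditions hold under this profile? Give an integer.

Low-ability (own payoff 66): to s=4.2 gives 142 − 25.2×4.2 = 36.16 → no gain ✓; to s=4.6 gives 179 − 25.2×4.6 = 63.08 → no gain ✓.
High-ability (own payoff 179 − 10.4×4.6 = 131.16): to s=0 gives 66 → no gain ✓; to s=4.2 gives 142 − 10.4×4.2 = 98.32 → no gain ✓.
Mid-ability (own payoff 142 − 19.1×4.2 = 61.78): to s=0 gives 66 → profitable ✗; to s=4.6 gives 179 − 19.1×4.6 = 91.14 → profitable ✗.
4 of the 6 constraints hold; not an equilibrium.

4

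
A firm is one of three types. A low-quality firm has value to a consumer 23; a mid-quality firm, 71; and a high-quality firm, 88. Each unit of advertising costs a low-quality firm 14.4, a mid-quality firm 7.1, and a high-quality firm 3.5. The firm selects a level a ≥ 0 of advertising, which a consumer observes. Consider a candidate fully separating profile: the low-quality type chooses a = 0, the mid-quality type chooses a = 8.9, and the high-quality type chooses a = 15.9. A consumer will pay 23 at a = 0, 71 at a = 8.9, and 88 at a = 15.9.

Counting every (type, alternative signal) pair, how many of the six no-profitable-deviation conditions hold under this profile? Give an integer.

Mid-quality (own payoff 71 − 7.1×8.9 = 7.81): to a=0 gives 23 → profitable ✗; to a=15.9 gives 88 − 7.1×15.9 = -24.89 → no gain ✓.
Low-quality (own payoff 23): to a=8.9 gives 71 − 14.4×8.9 = -57.16 → no gain ✓; to a=15.9 gives 88 − 14.4×15.9 = -140.96 → no gain ✓.
High-quality (own payoff 88 − 3.5×15.9 = 32.35): to a=0 gives 23 → no gain ✓; to a=8.9 gives 71 − 3.5×8.9 = 39.85 → profitable ✗.
4 of the 6 constraints hold; not an equilibrium.

4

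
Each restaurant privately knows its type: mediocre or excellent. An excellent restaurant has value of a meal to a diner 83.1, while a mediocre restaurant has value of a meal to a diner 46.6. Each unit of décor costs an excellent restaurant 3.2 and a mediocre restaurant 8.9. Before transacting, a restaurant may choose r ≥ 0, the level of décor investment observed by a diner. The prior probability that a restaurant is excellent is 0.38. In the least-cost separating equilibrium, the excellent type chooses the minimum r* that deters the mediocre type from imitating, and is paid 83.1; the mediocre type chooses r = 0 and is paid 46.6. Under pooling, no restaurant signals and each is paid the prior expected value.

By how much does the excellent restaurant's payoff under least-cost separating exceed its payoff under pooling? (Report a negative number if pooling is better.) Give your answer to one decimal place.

Least-cost separating signal: r* solves 46.6 = 83.1 − 8.9·r*, so r* = (83.1 − 46.6)/8.9 ≈ 4.1011.
Excellent type's separating payoff: 83.1 − 3.2 × r* = 83.1 − 3.2 × (83.1 − 46.6)/8.9 = 83.1 − 116.8/8.9 ≈ 69.976.
Pooling payoff: 0.38 × 83.1 + 0.62 × 46.6 = 60.47.
Difference: 69.976 − 60.47 = 9.506, i.e. 9.5 to one decimal place.
The excellent type prefers to separate.

9.5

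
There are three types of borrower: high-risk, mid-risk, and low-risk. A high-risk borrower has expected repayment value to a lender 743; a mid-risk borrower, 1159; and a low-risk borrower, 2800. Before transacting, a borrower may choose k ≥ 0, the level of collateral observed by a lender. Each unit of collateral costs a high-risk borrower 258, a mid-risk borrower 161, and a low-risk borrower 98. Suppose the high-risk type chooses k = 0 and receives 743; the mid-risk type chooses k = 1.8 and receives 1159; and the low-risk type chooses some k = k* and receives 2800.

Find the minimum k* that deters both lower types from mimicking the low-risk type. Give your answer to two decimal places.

High-risk type (on-path payoff 743) won't mimic when 743 ≥ 2800 − 258·k*, i.e. k* ≥ 7.97.
Mid-risk type (on-path payoff 1159 − 161×1.8 = 869.2) won't mimic when 869.2 ≥ 2800 − 161·k*, i.e. k* ≥ 11.99.
Both must hold, so k* = max(7.97, 11.99) = 11.99. The mid-risk type's constraint binds.

11.99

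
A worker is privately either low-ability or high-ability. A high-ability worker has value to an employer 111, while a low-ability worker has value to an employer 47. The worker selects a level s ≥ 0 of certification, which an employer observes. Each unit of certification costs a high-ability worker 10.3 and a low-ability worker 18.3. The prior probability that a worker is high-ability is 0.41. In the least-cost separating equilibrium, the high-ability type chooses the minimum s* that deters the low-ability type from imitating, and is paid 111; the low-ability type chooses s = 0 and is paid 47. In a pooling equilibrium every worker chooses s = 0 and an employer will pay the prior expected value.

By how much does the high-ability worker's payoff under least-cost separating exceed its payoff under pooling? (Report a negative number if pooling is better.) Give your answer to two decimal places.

1.74

Least-cost separating signal: s* solves 47 = 111 − 18.3·s*, so s* = (111 − 47)/18.3 ≈ 3.4973.
High-ability type's separating payoff: 111 − 10.3 × s* = 111 − 10.3 × (111 − 47)/18.3 = 111 − 659.2/18.3 ≈ 74.9781.
Pooling payoff: 0.41 × 111 + 0.59 × 47 = 73.24.
Difference: 74.9781 − 73.24 = 1.7381, i.e. 1.74 to two decimal places.
The high-ability type prefers to separate.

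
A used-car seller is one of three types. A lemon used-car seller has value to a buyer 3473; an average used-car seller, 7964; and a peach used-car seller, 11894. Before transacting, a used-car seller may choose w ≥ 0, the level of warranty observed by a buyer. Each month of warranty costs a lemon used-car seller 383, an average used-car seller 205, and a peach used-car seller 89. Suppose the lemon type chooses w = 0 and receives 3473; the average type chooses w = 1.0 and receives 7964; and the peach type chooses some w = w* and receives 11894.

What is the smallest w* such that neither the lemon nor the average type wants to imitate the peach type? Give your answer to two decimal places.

Average type (on-path payoff 7964 − 205×1.0 = 7759) won't mimic when 7759 ≥ 11894 − 205·w*, i.e. w* ≥ 20.17.
Lemon type (on-path payoff 3473) won't mimic when 3473 ≥ 11894 − 383·w*, i.e. w* ≥ 21.99.
Both must hold, so w* = max(21.99, 20.17) = 21.99. The lemon type's constraint binds.

21.99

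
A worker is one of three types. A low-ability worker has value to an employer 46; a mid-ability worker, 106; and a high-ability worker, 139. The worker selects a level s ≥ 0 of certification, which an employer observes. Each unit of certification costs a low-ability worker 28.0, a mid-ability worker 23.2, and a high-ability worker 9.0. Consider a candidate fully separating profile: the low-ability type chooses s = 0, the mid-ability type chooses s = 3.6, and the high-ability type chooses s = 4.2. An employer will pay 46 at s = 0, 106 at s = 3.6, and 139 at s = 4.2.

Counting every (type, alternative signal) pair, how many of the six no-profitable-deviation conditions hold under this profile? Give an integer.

4

Low-ability (own payoff 46): to s=3.6 gives 106 − 28.0×3.6 = 5.2 → no gain ✓; to s=4.2 gives 139 − 28.0×4.2 = 21.4 → no gain ✓.
High-ability (own payoff 139 − 9.0×4.2 = 101.2): to s=0 gives 46 → no gain ✓; to s=3.6 gives 106 − 9.0×3.6 = 73.6 → no gain ✓.
Mid-ability (own payoff 106 − 23.2×3.6 = 22.48): to s=0 gives 46 → profitable ✗; to s=4.2 gives 139 − 23.2×4.2 = 41.56 → profitable ✗.
4 of the 6 constraints hold; not an equilibrium.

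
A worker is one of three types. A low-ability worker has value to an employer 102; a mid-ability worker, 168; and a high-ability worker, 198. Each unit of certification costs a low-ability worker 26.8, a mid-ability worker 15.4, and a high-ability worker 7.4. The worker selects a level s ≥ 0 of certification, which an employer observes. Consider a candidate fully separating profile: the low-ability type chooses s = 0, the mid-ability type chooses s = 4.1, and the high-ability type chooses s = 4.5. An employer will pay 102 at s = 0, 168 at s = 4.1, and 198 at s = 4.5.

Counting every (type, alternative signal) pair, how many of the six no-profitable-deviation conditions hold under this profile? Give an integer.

High-ability (own payoff 198 − 7.4×4.5 = 164.7): to s=0 gives 102 → no gain ✓; to s=4.1 gives 168 − 7.4×4.1 = 137.66 → no gain ✓.
Mid-ability (own payoff 168 − 15.4×4.1 = 104.86): to s=0 gives 102 → no gain ✓; to s=4.5 gives 198 − 15.4×4.5 = 128.7 → profitable ✗.
Low-ability (own payoff 102): to s=4.1 gives 168 − 26.8×4.1 = 58.12 → no gain ✓; to s=4.5 gives 198 − 26.8×4.5 = 77.4 → no gain ✓.
5 of the 6 constraints hold; not an equilibrium.

5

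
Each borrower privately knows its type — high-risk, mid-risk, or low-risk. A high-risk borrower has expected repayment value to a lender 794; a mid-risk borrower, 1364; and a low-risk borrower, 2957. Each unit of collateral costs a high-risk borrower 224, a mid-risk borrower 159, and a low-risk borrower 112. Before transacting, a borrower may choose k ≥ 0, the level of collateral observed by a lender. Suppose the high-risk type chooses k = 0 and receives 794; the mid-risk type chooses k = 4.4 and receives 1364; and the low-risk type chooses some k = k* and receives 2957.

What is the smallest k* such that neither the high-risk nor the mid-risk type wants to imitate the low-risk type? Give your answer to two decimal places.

Mid-risk type (on-path payoff 1364 − 159×4.4 = 664.4) won't mimic when 664.4 ≥ 2957 − 159·k*, i.e. k* ≥ 14.42.
High-risk type (on-path payoff 794) won't mimic when 794 ≥ 2957 − 224·k*, i.e. k* ≥ 9.66.
Both must hold, so k* = max(9.66, 14.42) = 14.42. The mid-risk type's constraint binds.

14.42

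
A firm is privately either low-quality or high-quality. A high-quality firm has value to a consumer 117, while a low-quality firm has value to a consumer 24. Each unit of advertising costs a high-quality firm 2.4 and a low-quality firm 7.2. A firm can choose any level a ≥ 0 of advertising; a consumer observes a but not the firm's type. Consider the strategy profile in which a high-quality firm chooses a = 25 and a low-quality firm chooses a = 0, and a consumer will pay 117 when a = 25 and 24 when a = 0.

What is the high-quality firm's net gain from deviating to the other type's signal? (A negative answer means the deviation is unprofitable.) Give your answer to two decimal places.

-33.00

Playing a = 25 the high-quality firm receives 117 − 2.4 × 25 = 57.
Deviating to a = 0 yields 24 instead.
Gain from deviating: 24 − 57 = -33.00.
The gain is negative, so the high-quality type's incentive-compatibility constraint is satisfied.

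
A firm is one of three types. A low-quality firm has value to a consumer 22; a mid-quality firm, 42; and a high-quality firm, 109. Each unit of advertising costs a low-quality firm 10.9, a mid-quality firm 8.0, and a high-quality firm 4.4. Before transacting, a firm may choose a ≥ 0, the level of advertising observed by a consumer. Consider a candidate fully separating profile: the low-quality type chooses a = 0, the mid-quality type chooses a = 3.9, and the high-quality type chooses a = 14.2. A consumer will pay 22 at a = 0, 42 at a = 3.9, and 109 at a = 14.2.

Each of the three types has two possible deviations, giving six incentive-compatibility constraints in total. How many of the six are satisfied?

High-quality (own payoff 109 − 4.4×14.2 = 46.52): to a=0 gives 22 → no gain ✓; to a=3.9 gives 42 − 4.4×3.9 = 24.84 → no gain ✓.
Low-quality (own payoff 22): to a=3.9 gives 42 − 10.9×3.9 = -0.51 → no gain ✓; to a=14.2 gives 109 − 10.9×14.2 = -45.78 → no gain ✓.
Mid-quality (own payoff 42 − 8.0×3.9 = 10.8): to a=0 gives 22 → profitable ✗; to a=14.2 gives 109 − 8.0×14.2 = -4.6 → no gain ✓.
5 of the 6 constraints hold; not an equilibrium.

5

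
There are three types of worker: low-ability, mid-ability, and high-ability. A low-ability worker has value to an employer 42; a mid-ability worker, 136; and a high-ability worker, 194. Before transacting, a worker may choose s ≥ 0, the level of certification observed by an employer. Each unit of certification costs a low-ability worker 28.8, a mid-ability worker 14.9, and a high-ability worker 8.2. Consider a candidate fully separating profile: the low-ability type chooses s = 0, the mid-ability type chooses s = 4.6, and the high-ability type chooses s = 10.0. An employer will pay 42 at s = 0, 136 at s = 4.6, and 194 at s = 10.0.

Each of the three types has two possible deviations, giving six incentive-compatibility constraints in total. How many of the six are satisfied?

6

Low-ability (own payoff 42): to s=4.6 gives 136 − 28.8×4.6 = 3.52 → no gain ✓; to s=10.0 gives 194 − 28.8×10.0 = -94 → no gain ✓.
Mid-ability (own payoff 136 − 14.9×4.6 = 67.46): to s=0 gives 42 → no gain ✓; to s=10.0 gives 194 − 14.9×10.0 = 45 → no gain ✓.
High-ability (own payoff 194 − 8.2×10.0 = 112): to s=0 gives 42 → no gain ✓; to s=4.6 gives 136 − 8.2×4.6 = 98.28 → no gain ✓.
6 of the 6 constraints hold; this profile is a separating equilibrium.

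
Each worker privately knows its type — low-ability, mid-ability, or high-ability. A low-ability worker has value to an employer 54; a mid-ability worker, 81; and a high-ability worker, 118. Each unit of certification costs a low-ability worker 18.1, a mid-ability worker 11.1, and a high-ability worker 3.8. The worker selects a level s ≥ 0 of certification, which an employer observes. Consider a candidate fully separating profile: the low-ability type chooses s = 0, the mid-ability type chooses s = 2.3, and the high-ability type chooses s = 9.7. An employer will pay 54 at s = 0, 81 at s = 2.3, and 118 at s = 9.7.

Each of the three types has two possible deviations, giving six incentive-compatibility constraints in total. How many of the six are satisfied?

Mid-ability (own payoff 81 − 11.1×2.3 = 55.47): to s=0 gives 54 → no gain ✓; to s=9.7 gives 118 − 11.1×9.7 = 10.33 → no gain ✓.
Low-ability (own payoff 54): to s=2.3 gives 81 − 18.1×2.3 = 39.37 → no gain ✓; to s=9.7 gives 118 − 18.1×9.7 = -57.57 → no gain ✓.
High-ability (own payoff 118 − 3.8×9.7 = 81.14): to s=0 gives 54 → no gain ✓; to s=2.3 gives 81 − 3.8×2.3 = 72.26 → no gain ✓.
6 of the 6 constraints hold; this profile is a separating equilibrium.

6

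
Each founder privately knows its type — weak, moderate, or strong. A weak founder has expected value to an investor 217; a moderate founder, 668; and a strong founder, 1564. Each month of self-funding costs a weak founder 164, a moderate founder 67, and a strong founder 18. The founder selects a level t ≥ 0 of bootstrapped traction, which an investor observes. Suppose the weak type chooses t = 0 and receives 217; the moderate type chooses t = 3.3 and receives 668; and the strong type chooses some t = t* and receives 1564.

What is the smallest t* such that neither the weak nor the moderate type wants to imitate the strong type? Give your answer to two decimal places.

Weak type (on-path payoff 217) won't mimic when 217 ≥ 1564 − 164·t*, i.e. t* ≥ 8.21.
Moderate type (on-path payoff 668 − 67×3.3 = 446.9) won't mimic when 446.9 ≥ 1564 − 67·t*, i.e. t* ≥ 16.67.
Both must hold, so t* = max(8.21, 16.67) = 16.67. The moderate type's constraint binds.

16.67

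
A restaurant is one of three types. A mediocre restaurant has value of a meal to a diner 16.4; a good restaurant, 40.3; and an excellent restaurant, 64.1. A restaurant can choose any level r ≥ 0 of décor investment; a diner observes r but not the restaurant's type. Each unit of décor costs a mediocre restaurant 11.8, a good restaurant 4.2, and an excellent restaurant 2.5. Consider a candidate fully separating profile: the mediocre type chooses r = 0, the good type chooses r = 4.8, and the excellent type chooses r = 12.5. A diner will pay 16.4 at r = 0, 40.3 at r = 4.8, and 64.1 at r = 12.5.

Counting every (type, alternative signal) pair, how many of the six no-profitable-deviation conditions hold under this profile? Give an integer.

Excellent (own payoff 64.1 − 2.5×12.5 = 32.85): to r=0 gives 16.4 → no gain ✓; to r=4.8 gives 40.3 − 2.5×4.8 = 28.3 → no gain ✓.
Mediocre (own payoff 16.4): to r=4.8 gives 40.3 − 11.8×4.8 = -16.34 → no gain ✓; to r=12.5 gives 64.1 − 11.8×12.5 = -83.4 → no gain ✓.
Good (own payoff 40.3 − 4.2×4.8 = 20.14): to r=0 gives 16.4 → no gain ✓; to r=12.5 gives 64.1 − 4.2×12.5 = 11.6 → no gain ✓.
6 of the 6 constraints hold; this profile is a separating equilibrium.

6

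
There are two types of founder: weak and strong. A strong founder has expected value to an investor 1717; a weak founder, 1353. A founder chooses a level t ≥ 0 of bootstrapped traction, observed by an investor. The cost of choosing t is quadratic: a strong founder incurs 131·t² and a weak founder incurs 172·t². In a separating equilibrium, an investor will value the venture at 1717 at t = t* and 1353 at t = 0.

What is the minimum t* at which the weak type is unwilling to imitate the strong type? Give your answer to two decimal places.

The weak type at t = 0 receives 1353; imitating at t* yields 1717 − 172·t*².
Indifference: 1353 = 1717 − 172·t*², so t*² = (1717 − 1353) / 172 ≈ 2.1163.
t* = √2.1163 ≈ 1.45.

1.45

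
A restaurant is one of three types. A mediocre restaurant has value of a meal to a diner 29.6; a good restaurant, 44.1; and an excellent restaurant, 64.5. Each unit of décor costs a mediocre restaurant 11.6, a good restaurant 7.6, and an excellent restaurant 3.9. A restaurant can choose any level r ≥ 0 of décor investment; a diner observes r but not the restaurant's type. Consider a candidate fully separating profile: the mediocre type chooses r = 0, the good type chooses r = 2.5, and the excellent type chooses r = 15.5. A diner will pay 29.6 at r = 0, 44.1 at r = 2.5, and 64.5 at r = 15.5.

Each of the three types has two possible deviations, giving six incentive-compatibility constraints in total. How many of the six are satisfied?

3

Mediocre (own payoff 29.6): to r=2.5 gives 44.1 − 11.6×2.5 = 15.1 → no gain ✓; to r=15.5 gives 64.5 − 11.6×15.5 = -115.3 → no gain ✓.
Good (own payoff 44.1 − 7.6×2.5 = 25.1): to r=0 gives 29.6 → profitable ✗; to r=15.5 gives 64.5 − 7.6×15.5 = -53.3 → no gain ✓.
Excellent (own payoff 64.5 − 3.9×15.5 = 4.05): to r=0 gives 29.6 → profitable ✗; to r=2.5 gives 44.1 − 3.9×2.5 = 34.35 → profitable ✗.
3 of the 6 constraints hold; not an equilibrium.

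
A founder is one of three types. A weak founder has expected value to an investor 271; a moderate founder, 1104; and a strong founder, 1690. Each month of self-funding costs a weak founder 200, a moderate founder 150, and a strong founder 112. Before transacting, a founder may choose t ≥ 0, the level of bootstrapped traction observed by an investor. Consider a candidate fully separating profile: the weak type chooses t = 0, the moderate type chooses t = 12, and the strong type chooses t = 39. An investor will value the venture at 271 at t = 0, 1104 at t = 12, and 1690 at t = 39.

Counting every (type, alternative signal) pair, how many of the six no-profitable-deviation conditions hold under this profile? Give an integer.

Strong (own payoff 1690 − 112×39 = -2678): to t=0 gives 271 → profitable ✗; to t=12 gives 1104 − 112×12 = -240 → profitable ✗.
Weak (own payoff 271): to t=12 gives 1104 − 200×12 = -1296 → no gain ✓; to t=39 gives 1690 − 200×39 = -6110 → no gain ✓.
Moderate (own payoff 1104 − 150×12 = -696): to t=0 gives 271 → profitable ✗; to t=39 gives 1690 − 150×39 = -4160 → no gain ✓.
3 of the 6 constraints hold; not an equilibrium.

3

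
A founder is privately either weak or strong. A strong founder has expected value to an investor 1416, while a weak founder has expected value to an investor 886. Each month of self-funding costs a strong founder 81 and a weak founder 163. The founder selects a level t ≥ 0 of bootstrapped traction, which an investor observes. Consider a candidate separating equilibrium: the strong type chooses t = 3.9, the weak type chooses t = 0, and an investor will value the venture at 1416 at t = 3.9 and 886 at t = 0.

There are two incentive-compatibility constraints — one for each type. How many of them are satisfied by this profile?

Strong type: signal → 1416 − 81 × 3.9 = 1100.1; deviate to 0 → 886. IC holds (1100.1 ≥ 886).
Weak type: stay at 0 → 886; mimic → 1416 − 163 × 3.9 = 780.3. IC holds (886 ≥ 780.3).
2 of 2 constraints hold, so this is a separating equilibrium.

2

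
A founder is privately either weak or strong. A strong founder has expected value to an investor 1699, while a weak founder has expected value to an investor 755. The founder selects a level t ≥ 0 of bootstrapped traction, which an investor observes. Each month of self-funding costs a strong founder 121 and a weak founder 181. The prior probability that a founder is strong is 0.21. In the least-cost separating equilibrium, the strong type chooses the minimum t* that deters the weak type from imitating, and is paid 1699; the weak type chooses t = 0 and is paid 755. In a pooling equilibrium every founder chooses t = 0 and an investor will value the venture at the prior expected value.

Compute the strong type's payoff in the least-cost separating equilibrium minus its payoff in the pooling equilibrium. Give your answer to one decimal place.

Least-cost separating signal: t* solves 755 = 1699 − 181·t*, so t* = (1699 − 755)/181 ≈ 5.2155.
Strong type's separating payoff: 1699 − 121 × t* = 1699 − 121 × (1699 − 755)/181 = 1699 − 114224/181 ≈ 1067.928.
Pooling payoff: 0.21 × 1699 + 0.79 × 755 = 953.24.
Difference: 1067.928 − 953.24 = 114.688, i.e. 114.7 to one decimal place.
The strong type prefers to separate.

114.7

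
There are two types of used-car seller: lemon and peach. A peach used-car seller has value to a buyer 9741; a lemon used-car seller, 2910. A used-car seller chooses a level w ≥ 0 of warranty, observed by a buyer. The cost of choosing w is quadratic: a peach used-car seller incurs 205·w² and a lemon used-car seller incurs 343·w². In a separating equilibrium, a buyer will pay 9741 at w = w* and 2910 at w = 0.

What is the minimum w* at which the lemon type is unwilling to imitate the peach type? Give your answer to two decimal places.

The lemon type at w = 0 receives 2910; imitating at w* yields 9741 − 343·w*².
Indifference: 2910 = 9741 − 343·w*², so w*² = (9741 − 2910) / 343 ≈ 19.9155.
w* = √19.9155 ≈ 4.46.

4.46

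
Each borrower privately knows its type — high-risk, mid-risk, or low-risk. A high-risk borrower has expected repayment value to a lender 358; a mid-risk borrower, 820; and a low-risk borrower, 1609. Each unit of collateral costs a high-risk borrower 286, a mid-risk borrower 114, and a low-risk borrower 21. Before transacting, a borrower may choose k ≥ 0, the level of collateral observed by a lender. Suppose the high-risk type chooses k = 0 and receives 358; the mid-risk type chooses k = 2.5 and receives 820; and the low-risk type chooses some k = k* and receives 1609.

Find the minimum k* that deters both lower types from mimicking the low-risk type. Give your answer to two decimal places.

High-risk type (on-path payoff 358) won't mimic when 358 ≥ 1609 − 286·k*, i.e. k* ≥ 4.37.
Mid-risk type (on-path payoff 820 − 114×2.5 = 535) won't mimic when 535 ≥ 1609 − 114·k*, i.e. k* ≥ 9.42.
Both must hold, so k* = max(4.37, 9.42) = 9.42. The mid-risk type's constraint binds.

9.42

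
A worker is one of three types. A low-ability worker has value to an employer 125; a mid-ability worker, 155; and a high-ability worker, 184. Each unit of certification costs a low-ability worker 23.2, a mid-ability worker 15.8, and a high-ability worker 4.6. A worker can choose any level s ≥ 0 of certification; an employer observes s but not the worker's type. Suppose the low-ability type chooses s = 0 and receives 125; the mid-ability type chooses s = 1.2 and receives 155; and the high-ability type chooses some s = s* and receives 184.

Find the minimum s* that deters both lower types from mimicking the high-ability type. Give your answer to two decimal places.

3.04

Mid-ability type (on-path payoff 155 − 15.8×1.2 = 136.04) won't mimic when 136.04 ≥ 184 − 15.8·s*, i.e. s* ≥ 3.04.
Low-ability type (on-path payoff 125) won't mimic when 125 ≥ 184 − 23.2·s*, i.e. s* ≥ 2.54.
Both must hold, so s* = max(2.54, 3.04) = 3.04. The mid-ability type's constraint binds.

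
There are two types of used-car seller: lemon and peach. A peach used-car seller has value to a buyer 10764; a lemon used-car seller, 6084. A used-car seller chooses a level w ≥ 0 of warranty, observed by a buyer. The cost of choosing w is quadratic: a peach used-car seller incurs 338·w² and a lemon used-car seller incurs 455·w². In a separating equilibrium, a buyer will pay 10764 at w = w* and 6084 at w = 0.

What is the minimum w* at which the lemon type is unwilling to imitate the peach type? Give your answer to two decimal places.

3.21

The lemon type at w = 0 receives 6084; imitating at w* yields 10764 − 455·w*².
Indifference: 6084 = 10764 − 455·w*², so w*² = (10764 − 6084) / 455 ≈ 10.2857.
w* = √10.2857 ≈ 3.21.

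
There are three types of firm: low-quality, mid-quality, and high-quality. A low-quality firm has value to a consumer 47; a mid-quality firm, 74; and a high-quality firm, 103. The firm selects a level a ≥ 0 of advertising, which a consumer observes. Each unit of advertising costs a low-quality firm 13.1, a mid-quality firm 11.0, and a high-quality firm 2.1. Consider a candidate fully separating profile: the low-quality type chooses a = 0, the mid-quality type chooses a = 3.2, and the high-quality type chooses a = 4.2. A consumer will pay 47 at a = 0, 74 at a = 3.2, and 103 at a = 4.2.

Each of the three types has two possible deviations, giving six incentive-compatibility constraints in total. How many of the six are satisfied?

3

Mid-quality (own payoff 74 − 11.0×3.2 = 38.8): to a=0 gives 47 → profitable ✗; to a=4.2 gives 103 − 11.0×4.2 = 56.8 → profitable ✗.
High-quality (own payoff 103 − 2.1×4.2 = 94.18): to a=0 gives 47 → no gain ✓; to a=3.2 gives 74 − 2.1×3.2 = 67.28 → no gain ✓.
Low-quality (own payoff 47): to a=3.2 gives 74 − 13.1×3.2 = 32.08 → no gain ✓; to a=4.2 gives 103 − 13.1×4.2 = 47.98 → profitable ✗.
3 of the 6 constraints hold; not an equilibrium.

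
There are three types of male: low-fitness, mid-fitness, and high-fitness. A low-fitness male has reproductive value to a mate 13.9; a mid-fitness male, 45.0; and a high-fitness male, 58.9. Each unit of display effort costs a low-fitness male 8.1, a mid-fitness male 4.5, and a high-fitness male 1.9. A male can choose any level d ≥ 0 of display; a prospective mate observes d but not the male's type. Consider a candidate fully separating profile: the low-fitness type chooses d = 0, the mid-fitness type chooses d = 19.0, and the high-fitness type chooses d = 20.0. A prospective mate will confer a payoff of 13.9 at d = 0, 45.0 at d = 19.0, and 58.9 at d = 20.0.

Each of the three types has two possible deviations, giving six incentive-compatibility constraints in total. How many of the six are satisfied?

4

Mid-fitness (own payoff 45.0 − 4.5×19.0 = -40.5): to d=0 gives 13.9 → profitable ✗; to d=20.0 gives 58.9 − 4.5×20.0 = -31.1 → profitable ✗.
High-fitness (own payoff 58.9 − 1.9×20.0 = 20.9): to d=0 gives 13.9 → no gain ✓; to d=19.0 gives 45.0 − 1.9×19.0 = 8.9 → no gain ✓.
Low-fitness (own payoff 13.9): to d=19.0 gives 45.0 − 8.1×19.0 = -108.9 → no gain ✓; to d=20.0 gives 58.9 − 8.1×20.0 = -103.1 → no gain ✓.
4 of the 6 constraints hold; not an equilibrium.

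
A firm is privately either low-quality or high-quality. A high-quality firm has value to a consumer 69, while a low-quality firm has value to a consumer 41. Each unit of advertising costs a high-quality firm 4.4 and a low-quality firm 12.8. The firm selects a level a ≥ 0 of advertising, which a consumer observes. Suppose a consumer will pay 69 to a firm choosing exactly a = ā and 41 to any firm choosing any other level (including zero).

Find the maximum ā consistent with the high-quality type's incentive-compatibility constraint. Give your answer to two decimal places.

6.36

Choosing ā yields the high-quality type 69 − 4.4·ā; choosing zero yields 41.
The high-quality type is indifferent at 69 − 4.4·ā = 41, i.e. ā = (69 − 41) / 4.4 ≈ 6.36.
For any ā above 6.36 the high-quality type would rather pool at zero, so separation collapses.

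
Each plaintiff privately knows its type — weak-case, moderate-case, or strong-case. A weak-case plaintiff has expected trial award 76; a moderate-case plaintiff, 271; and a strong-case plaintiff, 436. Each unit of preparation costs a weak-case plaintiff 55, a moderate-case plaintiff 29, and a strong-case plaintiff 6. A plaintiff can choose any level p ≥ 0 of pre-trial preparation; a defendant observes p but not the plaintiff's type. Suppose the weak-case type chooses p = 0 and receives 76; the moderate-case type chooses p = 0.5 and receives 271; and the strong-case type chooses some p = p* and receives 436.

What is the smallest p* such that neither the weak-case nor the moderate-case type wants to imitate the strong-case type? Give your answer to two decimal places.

Moderate-case type (on-path payoff 271 − 29×0.5 = 256.5) won't mimic when 256.5 ≥ 436 − 29·p*, i.e. p* ≥ 6.19.
Weak-case type (on-path payoff 76) won't mimic when 76 ≥ 436 − 55·p*, i.e. p* ≥ 6.55.
Both must hold, so p* = max(6.55, 6.19) = 6.55. The weak-case type's constraint binds.

6.55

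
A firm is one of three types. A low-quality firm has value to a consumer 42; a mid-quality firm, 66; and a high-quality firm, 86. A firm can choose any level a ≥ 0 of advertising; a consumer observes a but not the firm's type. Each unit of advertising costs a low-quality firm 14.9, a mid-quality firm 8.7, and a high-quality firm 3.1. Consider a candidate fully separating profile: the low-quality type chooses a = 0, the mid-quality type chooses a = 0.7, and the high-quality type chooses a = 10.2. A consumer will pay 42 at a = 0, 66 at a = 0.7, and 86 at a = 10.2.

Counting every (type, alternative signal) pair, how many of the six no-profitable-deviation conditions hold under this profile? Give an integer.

High-quality (own payoff 86 − 3.1×10.2 = 54.38): to a=0 gives 42 → no gain ✓; to a=0.7 gives 66 − 3.1×0.7 = 63.83 → profitable ✗.
Mid-quality (own payoff 66 − 8.7×0.7 = 59.91): to a=0 gives 42 → no gain ✓; to a=10.2 gives 86 − 8.7×10.2 = -2.74 → no gain ✓.
Low-quality (own payoff 42): to a=0.7 gives 66 − 14.9×0.7 = 55.57 → profitable ✗; to a=10.2 gives 86 − 14.9×10.2 = -65.98 → no gain ✓.
4 of the 6 constraints hold; not an equilibrium.

4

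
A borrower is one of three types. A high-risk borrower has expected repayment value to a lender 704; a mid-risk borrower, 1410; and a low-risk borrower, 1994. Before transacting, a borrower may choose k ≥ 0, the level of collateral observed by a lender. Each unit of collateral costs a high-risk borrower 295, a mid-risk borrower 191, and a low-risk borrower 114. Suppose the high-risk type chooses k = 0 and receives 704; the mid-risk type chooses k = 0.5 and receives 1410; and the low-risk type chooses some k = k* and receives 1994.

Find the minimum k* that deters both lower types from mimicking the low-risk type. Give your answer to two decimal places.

4.37

High-risk type (on-path payoff 704) won't mimic when 704 ≥ 1994 − 295·k*, i.e. k* ≥ 4.37.
Mid-risk type (on-path payoff 1410 − 191×0.5 = 1314.5) won't mimic when 1314.5 ≥ 1994 − 191·k*, i.e. k* ≥ 3.56.
Both must hold, so k* = max(4.37, 3.56) = 4.37. The high-risk type's constraint binds.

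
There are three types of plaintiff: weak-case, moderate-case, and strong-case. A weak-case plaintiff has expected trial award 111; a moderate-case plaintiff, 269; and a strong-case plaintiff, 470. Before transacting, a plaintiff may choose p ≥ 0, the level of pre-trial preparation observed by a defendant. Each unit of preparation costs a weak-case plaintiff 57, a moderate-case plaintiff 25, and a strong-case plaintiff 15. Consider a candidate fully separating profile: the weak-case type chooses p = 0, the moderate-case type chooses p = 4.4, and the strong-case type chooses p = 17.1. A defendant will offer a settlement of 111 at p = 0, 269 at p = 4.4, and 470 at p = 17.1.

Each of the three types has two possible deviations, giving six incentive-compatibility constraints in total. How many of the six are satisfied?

Strong-case (own payoff 470 − 15×17.1 = 213.5): to p=0 gives 111 → no gain ✓; to p=4.4 gives 269 − 15×4.4 = 203 → no gain ✓.
Weak-case (own payoff 111): to p=4.4 gives 269 − 57×4.4 = 18.2 → no gain ✓; to p=17.1 gives 470 − 57×17.1 = -504.7 → no gain ✓.
Moderate-case (own payoff 269 − 25×4.4 = 159): to p=0 gives 111 → no gain ✓; to p=17.1 gives 470 − 25×17.1 = 42.5 → no gain ✓.
6 of the 6 constraints hold; this profile is a separating equilibrium.

6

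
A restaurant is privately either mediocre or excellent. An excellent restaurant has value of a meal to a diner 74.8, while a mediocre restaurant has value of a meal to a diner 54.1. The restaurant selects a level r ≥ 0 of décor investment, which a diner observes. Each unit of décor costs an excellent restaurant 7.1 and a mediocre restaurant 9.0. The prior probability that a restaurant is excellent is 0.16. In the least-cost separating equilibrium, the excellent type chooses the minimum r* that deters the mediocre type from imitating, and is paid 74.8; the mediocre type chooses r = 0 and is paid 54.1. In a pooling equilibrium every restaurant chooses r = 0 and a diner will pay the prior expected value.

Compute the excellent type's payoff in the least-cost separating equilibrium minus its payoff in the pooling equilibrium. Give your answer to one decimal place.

1.1

Least-cost separating signal: r* solves 54.1 = 74.8 − 9.0·r*, so r* = (74.8 − 54.1)/9.0 = 2.3.
Excellent type's separating payoff: 74.8 − 7.1 × r* = 74.8 − 7.1 × (74.8 − 54.1)/9.0 = 74.8 − 146.97/9.0 = 58.47.
Pooling payoff: 0.16 × 74.8 + 0.84 × 54.1 = 57.412.
Difference: 58.47 − 57.412 = 1.058, i.e. 1.1 to one decimal place.
The excellent type prefers to separate.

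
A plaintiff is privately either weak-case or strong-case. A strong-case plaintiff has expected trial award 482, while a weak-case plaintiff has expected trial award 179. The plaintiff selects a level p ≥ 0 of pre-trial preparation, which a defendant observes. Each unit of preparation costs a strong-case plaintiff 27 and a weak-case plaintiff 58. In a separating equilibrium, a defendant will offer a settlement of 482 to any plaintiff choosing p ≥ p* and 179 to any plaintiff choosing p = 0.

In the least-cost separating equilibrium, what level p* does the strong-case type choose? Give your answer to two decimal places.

A weak-case plaintiff choosing p = 0 receives 179.
Imitating at p* instead would pay 482 at cost 58·p*, netting 482 − 58·p*.
Indifference: 179 = 482 − 58·p*, so p* = (482 − 179) / 58 ≈ 5.22.
This is the weak-case type's binding incentive-compatibility constraint; any p ≥ 5.22 sustains separation on that side.

5.22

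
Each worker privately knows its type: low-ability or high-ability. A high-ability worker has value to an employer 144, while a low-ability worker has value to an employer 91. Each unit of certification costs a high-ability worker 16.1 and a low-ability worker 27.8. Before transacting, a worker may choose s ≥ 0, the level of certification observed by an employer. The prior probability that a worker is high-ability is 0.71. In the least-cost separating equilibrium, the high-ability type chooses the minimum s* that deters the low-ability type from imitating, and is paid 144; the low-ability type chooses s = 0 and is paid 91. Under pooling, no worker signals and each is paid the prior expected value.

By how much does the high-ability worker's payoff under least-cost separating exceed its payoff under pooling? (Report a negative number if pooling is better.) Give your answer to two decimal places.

-15.32

Least-cost separating signal: s* solves 91 = 144 − 27.8·s*, so s* = (144 − 91)/27.8 ≈ 1.9065.
High-ability type's separating payoff: 144 − 16.1 × s* = 144 − 16.1 × (144 − 91)/27.8 = 144 − 853.3/27.8 ≈ 113.3058.
Pooling payoff: 0.71 × 144 + 0.29 × 91 = 128.63.
Difference: 113.3058 − 128.63 = -15.3242, i.e. -15.32 to two decimal places.
The high-ability type would prefer the pooling outcome.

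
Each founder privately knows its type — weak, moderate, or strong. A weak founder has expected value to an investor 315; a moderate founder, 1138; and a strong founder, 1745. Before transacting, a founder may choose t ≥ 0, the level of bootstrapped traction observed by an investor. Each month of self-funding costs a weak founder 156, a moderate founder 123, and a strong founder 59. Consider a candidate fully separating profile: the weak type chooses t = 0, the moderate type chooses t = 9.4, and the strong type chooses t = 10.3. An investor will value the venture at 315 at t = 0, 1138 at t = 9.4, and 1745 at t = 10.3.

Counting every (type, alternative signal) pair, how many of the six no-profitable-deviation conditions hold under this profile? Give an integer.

Strong (own payoff 1745 − 59×10.3 = 1137.3): to t=0 gives 315 → no gain ✓; to t=9.4 gives 1138 − 59×9.4 = 583.4 → no gain ✓.
Moderate (own payoff 1138 − 123×9.4 = -18.2): to t=0 gives 315 → profitable ✗; to t=10.3 gives 1745 − 123×10.3 = 478.1 → profitable ✗.
Weak (own payoff 315): to t=9.4 gives 1138 − 156×9.4 = -328.4 → no gain ✓; to t=10.3 gives 1745 − 156×10.3 = 138.2 → no gain ✓.
4 of the 6 constraints hold; not an equilibrium.

4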